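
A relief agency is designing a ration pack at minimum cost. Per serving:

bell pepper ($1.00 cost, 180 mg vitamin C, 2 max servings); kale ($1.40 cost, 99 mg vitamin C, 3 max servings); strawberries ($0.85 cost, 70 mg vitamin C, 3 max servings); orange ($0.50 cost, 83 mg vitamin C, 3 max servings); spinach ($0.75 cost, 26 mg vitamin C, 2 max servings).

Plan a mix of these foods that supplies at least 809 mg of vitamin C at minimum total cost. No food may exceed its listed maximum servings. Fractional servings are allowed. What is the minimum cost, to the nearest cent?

$5.93

Cost per mg of vitamin C: bell pepper $0.0056, orange $0.0060, strawberries $0.0121, kale $0.0141, spinach $0.0288.
Take 2 servings of bell pepper: +360.0 mg vitamin C for $2.00 (total $2.00, still need 449.0 mg).
Take 3 servings of orange: +249.0 mg vitamin C for $1.50 (total $3.50, still need 200.0 mg).
Take 2.857 servings of strawberries: +200.0 mg vitamin C for $2.43 (total $5.93, still need 0.0 mg).
Filling from the cheapest source first is optimal under one linear minimum: $5.93.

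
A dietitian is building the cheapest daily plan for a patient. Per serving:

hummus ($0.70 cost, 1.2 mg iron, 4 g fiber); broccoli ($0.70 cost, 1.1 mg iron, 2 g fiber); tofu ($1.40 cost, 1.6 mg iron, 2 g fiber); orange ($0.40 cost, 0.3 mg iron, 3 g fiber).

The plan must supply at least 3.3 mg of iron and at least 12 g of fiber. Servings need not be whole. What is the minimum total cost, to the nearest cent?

hummus only: max(3.3/1.2, 12/4) = 3 servings → $2.10.
broccoli only: max(3.3/1.1, 12/2) = 6 servings → $4.20.
tofu only: max(3.3/1.6, 12/2) = 6 servings → $8.40.
orange only: max(3.3/0.3, 12/3) = 11 servings → $4.40.
hummus + broccoli with both targets exact would need a negative amount; discard.
hummus + tofu: the both-tight solution has a negative serving — not a feasible corner.
hummus + orange with both tight: 2.625 servings and 0.5 servings → $2.04.
broccoli + tofu: the both-tight solution has a negative serving — not a feasible corner.
broccoli + orange with both tight: 2.333 servings and 2.444 servings → $2.61.
tofu + orange with both tight: 1.5 servings and 3 servings → $3.30.
The minimum over all feasible corners is $2.04.

$2.04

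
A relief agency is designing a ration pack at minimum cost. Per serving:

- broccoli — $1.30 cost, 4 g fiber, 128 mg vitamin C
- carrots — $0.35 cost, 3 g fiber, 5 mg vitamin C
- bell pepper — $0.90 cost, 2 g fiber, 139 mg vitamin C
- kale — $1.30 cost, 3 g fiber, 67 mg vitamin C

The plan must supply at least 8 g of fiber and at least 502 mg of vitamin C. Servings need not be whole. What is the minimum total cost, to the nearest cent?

broccoli only: max(8/4, 502/128) = 3.922 servings → $5.10.
carrots only: max(8/3, 502/5) = 100.4 servings → $35.14.
bell pepper only: max(8/2, 502/139) = 4 servings → $3.60.
kale only: max(8/3, 502/67) = 7.493 servings → $9.74.
broccoli + carrots with both targets exact would need a negative amount; discard.
broccoli + bell pepper with both tight: 0.36 servings and 3.28 servings → $3.42.
broccoli + kale: the both-tight solution has a negative serving — not a feasible corner.
carrots + bell pepper with both tight: 0.2654 servings and 3.602 servings → $3.33.
carrots + kale: the both-tight solution has a negative serving — not a feasible corner.
bell pepper + kale with both tight: 3.428 servings and 0.3816 servings → $3.58.
Cheapest feasible corner: $3.33.

$3.33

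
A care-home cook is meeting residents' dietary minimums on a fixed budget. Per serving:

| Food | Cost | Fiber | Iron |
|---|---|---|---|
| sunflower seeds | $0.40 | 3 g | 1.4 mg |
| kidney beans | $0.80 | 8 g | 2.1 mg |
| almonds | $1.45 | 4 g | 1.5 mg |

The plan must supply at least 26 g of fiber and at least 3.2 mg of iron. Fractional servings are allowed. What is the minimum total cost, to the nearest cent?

$2.60

Compare the cost at each extreme point of the feasible region.
sunflower seeds only: max(26/3, 3.2/1.4) = 8.667 servings → $3.47.
kidney beans only: max(26/8, 3.2/2.1) = 3.25 servings → $2.60.
almonds only: max(26/4, 3.2/1.5) = 6.5 servings → $9.43.
sunflower seeds + kidney beans: intersection lies outside the first quadrant.
sunflower seeds + almonds with both targets exact would need a negative amount; discard.
kidney beans + almonds: intersection lies outside the first quadrant.
So the least-cost plan costs $2.60.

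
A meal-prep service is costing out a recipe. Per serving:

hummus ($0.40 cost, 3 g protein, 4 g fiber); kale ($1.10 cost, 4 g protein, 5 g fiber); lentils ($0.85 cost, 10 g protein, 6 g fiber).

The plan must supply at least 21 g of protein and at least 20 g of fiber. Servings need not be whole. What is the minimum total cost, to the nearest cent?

$2.27

A basic optimal solution has at most two foods positive. Try each food alone and each pair with both targets met exactly.
hummus only: max(21/3, 20/4) = 7 servings → $2.80.
kale only: max(21/4, 20/5) = 5.25 servings → $5.78.
lentils only: max(21/10, 20/6) = 3.333 servings → $2.83.
hummus + kale: intersection lies outside the first quadrant.
hummus + lentils with both tight: 3.364 servings and 1.091 servings → $2.27.
kale + lentils with both tight: 2.846 servings and 0.9615 servings → $3.95.
So the least-cost plan costs $2.27.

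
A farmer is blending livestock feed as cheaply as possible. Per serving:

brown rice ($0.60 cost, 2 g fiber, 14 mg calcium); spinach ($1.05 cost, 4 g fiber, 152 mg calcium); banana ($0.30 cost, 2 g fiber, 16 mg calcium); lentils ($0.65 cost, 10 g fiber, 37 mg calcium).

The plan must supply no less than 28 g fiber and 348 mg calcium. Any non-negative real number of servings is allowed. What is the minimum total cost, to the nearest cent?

The cheapest plan sits at a corner of the feasible region — with two constraints it uses at most two foods.
brown rice only: max(28/2, 348/14) = 24.86 servings → $14.91.
spinach only: max(28/4, 348/152) = 7 servings → $7.35.
banana only: max(28/2, 348/16) = 21.75 servings → $6.53.
lentils only: max(28/10, 348/37) = 9.405 servings → $6.11.
brown rice + spinach with both tight: 11.55 servings and 1.226 servings → $8.22.
brown rice + banana: intersection lies outside the first quadrant.
brown rice + lentils: intersection lies outside the first quadrant.
spinach + banana with both tight: 1.033 servings and 11.93 servings → $4.67.
spinach + lentils with both tight: 1.781 servings and 2.087 servings → $3.23.
banana + lentils: the both-tight solution has a negative serving — not a feasible corner.
The minimum over all feasible corners is $3.23.

$3.23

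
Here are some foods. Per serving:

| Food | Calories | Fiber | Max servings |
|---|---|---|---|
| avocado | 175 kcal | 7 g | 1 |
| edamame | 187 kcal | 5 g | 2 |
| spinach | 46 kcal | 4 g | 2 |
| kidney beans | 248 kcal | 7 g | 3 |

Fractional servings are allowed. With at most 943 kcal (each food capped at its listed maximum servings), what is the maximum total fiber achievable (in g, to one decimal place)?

34.1 g

Fiber per kcal: spinach 0.08696, avocado 0.04, kidney beans 0.02823, edamame 0.02674.
Take 2 servings of spinach: uses 92 kcal, +8.0 g fiber (running total 8.0 g).
Take 1 serving of avocado: uses 175 kcal, +7.0 g fiber (running total 15.0 g).
Take 2.726 servings of kidney beans: uses 676 kcal, +19.1 g fiber (running total 34.1 g).
Filling greedily by fiber-per-kcal is optimal for one linear limit, giving 34.1 g.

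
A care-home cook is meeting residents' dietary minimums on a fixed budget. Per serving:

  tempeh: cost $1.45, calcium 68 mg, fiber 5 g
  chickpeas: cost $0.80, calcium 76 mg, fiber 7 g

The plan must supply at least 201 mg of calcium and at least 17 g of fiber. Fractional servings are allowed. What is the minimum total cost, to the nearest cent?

For a min-cost LP with two ≥-constraints, a basic feasible solution has at most two positive variables.
tempeh only: max(201/68, 17/5) = 3.4 servings → $4.93.
chickpeas only: max(201/76, 17/7) = 2.645 servings → $2.12.
tempeh + chickpeas with both tight: 1.198 servings and 1.573 servings → $3.00.
The minimum over all feasible corners is $2.12.

$2.12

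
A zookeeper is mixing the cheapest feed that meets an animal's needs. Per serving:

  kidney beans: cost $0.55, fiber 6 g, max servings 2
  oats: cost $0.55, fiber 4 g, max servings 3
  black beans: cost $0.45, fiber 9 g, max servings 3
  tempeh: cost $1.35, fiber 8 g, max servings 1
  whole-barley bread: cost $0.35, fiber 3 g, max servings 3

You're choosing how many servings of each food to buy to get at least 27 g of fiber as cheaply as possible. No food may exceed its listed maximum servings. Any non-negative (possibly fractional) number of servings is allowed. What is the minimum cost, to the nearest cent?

Cost per g of fiber: black beans $0.0500, kidney beans $0.0917, whole-barley bread $0.1167, oats $0.1375, tempeh $0.1688.
Take 3 servings of black beans: +27.0 g fiber for $1.35 (total $1.35, still need 0.0 g).
Filling from the cheapest source first is optimal under one linear minimum: $1.35.

$1.35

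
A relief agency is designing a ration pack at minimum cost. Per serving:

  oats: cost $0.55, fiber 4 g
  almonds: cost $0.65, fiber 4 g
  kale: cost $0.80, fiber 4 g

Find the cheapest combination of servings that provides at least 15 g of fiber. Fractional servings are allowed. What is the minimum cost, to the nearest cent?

$2.06

Cost per g of fiber: oats $0.1375, almonds $0.1625, kale $0.2000.
With no serving limits, use only oats: 15 g / 4 g = 3.75 servings × $0.55 = $2.06.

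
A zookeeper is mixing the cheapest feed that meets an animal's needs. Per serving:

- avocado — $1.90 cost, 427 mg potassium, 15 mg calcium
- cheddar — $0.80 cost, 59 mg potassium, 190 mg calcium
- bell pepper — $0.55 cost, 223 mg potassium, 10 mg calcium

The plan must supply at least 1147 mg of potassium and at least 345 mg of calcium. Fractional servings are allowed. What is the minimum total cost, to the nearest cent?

$3.85

Two binding constraints pin down two serving amounts, so the optimal mix uses at most two foods. The candidates are each food alone (scaled to the tighter of potassium/calcium) and each pair with both constraints tight.
avocado only: max(1147/427, 345/15) = 23 servings → $43.70.
cheddar only: max(1147/59, 345/190) = 19.44 servings → $15.55.
bell pepper only: max(1147/223, 345/10) = 34.5 servings → $18.98.
avocado + cheddar with both tight: 2.462 servings and 1.621 servings → $5.98.
avocado + bell pepper: intersection lies outside the first quadrant.
cheddar + bell pepper with both tight: 1.567 servings and 4.729 servings → $3.85.
So the least-cost plan costs $3.85.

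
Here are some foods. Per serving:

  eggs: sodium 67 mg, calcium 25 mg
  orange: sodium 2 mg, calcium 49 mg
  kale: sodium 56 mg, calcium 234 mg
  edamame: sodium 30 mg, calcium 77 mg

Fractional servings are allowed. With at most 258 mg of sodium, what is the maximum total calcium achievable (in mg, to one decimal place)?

6321.0 mg

Calcium per mg sodium: orange 24.5, kale 4.179, edamame 2.567, eggs 0.3731.
With no serving limits, spend the whole sodium allowance on orange: 258 mg / 2 mg × 49 mg = 6321.0 mg.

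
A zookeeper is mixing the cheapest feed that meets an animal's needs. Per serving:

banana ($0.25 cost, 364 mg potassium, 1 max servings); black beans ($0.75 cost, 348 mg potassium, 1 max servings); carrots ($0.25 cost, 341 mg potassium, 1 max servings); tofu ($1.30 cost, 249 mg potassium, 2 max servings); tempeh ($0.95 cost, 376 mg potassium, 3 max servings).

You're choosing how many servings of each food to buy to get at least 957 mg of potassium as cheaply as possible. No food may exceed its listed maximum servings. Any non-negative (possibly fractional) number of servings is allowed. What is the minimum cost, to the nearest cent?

Cost per mg of potassium: banana $0.0007, carrots $0.0007, black beans $0.0022, tempeh $0.0025, tofu $0.0052.
Take 1 serving of banana: +364.0 mg potassium for $0.25 (total $0.25, still need 593.0 mg).
Take 1 serving of carrots: +341.0 mg potassium for $0.25 (total $0.50, still need 252.0 mg).
Take 0.7241 servings of black beans: +252.0 mg potassium for $0.54 (total $1.04, still need 0.0 mg).
Filling from the cheapest source first is optimal under one linear minimum: $1.04.

$1.04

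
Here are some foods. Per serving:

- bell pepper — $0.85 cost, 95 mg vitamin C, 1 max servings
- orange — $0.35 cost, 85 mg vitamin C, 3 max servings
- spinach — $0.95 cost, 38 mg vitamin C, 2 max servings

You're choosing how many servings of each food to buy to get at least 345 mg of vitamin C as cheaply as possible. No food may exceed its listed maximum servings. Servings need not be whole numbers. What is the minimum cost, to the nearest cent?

Cost per mg of vitamin C: orange $0.0041, bell pepper $0.0089, spinach $0.0250.
Take 3 servings of orange: +255.0 mg vitamin C for $1.05 (total $1.05, still need 90.0 mg).
Take 0.9474 servings of bell pepper: +90.0 mg vitamin C for $0.81 (total $1.86, still need 0.0 mg).
Filling from the cheapest source first is optimal under one linear minimum: $1.86.

$1.86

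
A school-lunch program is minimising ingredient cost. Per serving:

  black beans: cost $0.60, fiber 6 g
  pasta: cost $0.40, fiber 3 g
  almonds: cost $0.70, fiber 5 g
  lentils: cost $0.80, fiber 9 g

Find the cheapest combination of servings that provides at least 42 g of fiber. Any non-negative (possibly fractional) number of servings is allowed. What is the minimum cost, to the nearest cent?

Cost per g of fiber: lentils $0.0889, black beans $0.1000, pasta $0.1333, almonds $0.1400.
With no serving limits, use only lentils: 42 g / 9 g = 4.667 servings × $0.80 = $3.73.

$3.73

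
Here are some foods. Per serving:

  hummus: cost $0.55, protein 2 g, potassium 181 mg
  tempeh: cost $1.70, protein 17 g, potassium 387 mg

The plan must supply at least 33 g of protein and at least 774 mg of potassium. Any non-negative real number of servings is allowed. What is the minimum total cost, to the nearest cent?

This is a tiny linear program; its minimum lies at a vertex of the feasible set. List the vertices and price them.
hummus only: max(33/2, 774/181) = 16.5 servings → $9.07.
tempeh only: max(33/17, 774/387) = 2 servings → $3.40.
hummus + tempeh with both tight: 0.168 servings and 1.921 servings → $3.36.
Cheapest feasible corner: $3.36.

$3.36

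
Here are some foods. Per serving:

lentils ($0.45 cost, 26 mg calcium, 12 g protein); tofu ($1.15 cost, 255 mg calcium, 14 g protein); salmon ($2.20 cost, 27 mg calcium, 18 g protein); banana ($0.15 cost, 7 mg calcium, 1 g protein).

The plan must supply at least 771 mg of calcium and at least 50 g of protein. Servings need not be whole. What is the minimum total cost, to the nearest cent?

$3.72

A basic optimal solution has at most two foods positive. Try each food alone and each pair with both targets met exactly.
lentils only: max(771/26, 50/12) = 29.65 servings → $13.34.
tofu only: max(771/255, 50/14) = 3.571 servings → $4.11.
salmon only: max(771/27, 50/18) = 28.56 servings → $62.82.
banana only: max(771/7, 50/1) = 110.1 servings → $16.52.
lentils + tofu with both tight: 0.7255 servings and 2.95 servings → $3.72.
lentils + salmon with both targets exact would need a negative amount; discard.
lentils + banana with both targets exact would need a negative amount; discard.
tofu + salmon with both tight: 2.974 servings and 0.4644 servings → $4.44.
tofu + banana with both tight: 2.682 servings and 12.46 servings → $4.95.
salmon + banana with both targets exact would need a negative amount; discard.
Cheapest feasible corner: $3.72.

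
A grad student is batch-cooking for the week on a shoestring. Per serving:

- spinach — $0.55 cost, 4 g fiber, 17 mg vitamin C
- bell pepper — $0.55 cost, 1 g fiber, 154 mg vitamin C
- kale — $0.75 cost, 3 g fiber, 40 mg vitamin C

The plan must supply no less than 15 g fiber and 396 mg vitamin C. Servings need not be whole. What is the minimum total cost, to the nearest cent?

Minimising a linear cost over {fiber ≥ 15, vitamin C ≥ 396, servings ≥ 0} — the optimum is at a vertex, using one or two foods.
spinach only: max(15/4, 396/17) = 23.29 servings → $12.81.
bell pepper only: max(15/1, 396/154) = 15 servings → $8.25.
kale only: max(15/3, 396/40) = 9.9 servings → $7.42.
spinach + bell pepper with both tight: 3.195 servings and 2.219 servings → $2.98.
spinach + kale: intersection lies outside the first quadrant.
bell pepper + kale with both tight: 1.393 servings and 4.536 servings → $4.17.
Cheapest feasible corner: $2.98.

$2.98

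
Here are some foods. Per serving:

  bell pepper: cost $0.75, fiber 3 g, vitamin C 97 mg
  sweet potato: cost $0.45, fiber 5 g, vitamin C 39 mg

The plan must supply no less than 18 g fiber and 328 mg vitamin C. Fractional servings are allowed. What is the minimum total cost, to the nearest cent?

$2.84

For a min-cost LP with two ≥-constraints, a basic feasible solution has at most two positive variables.
bell pepper only: max(18/3, 328/97) = 6 servings → $4.50.
sweet potato only: max(18/5, 328/39) = 8.41 servings → $3.78.
bell pepper + sweet potato with both tight: 2.549 servings and 2.071 servings → $2.84.
The minimum over all feasible corners is $2.84.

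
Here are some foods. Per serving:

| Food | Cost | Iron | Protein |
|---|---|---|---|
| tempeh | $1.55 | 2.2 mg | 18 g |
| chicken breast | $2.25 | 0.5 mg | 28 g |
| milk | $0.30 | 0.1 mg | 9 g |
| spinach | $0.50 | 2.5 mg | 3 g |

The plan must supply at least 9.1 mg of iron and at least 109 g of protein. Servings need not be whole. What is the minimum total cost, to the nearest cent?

$4.91

tempeh only: max(9.1/2.2, 109/18) = 6.056 servings → $9.39.
chicken breast only: max(9.1/0.5, 109/28) = 18.2 servings → $40.95.
milk only: max(9.1/0.1, 109/9) = 91 servings → $27.30.
spinach only: max(9.1/2.5, 109/3) = 36.33 servings → $18.17.
tempeh + chicken breast with both tight: 3.808 servings and 1.445 servings → $9.15.
tempeh + milk with both tight: 3.944 servings and 4.222 servings → $7.38.
tempeh + spinach: the both-tight solution has a negative serving — not a feasible corner.
chicken breast + milk: the both-tight solution has a negative serving — not a feasible corner.
chicken breast + spinach with both tight: 3.58 servings and 2.924 servings → $9.52.
milk + spinach with both tight: 11.05 servings and 3.198 servings → $4.91.
So the least-cost plan costs $4.91.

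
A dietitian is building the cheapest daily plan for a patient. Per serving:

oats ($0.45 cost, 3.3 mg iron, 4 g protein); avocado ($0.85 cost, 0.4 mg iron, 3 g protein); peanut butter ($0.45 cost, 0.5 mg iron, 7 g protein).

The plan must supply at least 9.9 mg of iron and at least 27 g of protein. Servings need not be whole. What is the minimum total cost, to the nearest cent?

Compare the cost at each extreme point of the feasible region.
oats only: max(9.9/3.3, 27/4) = 6.75 servings → $3.04.
avocado only: max(9.9/0.4, 27/3) = 24.75 servings → $21.04.
peanut butter only: max(9.9/0.5, 27/7) = 19.8 servings → $8.91.
oats + avocado with both tight: 2.277 servings and 5.964 servings → $6.09.
oats + peanut butter with both tight: 2.645 servings and 2.346 servings → $2.25.
avocado + peanut butter: the both-tight solution has a negative serving — not a feasible corner.
Cheapest feasible corner: $2.25.

$2.25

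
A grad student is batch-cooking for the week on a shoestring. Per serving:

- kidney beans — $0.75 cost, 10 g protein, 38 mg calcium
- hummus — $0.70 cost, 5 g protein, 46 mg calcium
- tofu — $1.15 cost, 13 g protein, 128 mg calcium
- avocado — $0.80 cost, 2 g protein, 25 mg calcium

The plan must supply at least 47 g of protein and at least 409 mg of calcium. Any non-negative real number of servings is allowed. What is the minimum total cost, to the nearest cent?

$4.04

Two binding constraints pin down two serving amounts, so the optimal mix uses at most two foods. The candidates are each food alone (scaled to the tighter of protein/calcium) and each pair with both constraints tight.
kidney beans only: max(47/10, 409/38) = 10.76 servings → $8.07.
hummus only: max(47/5, 409/46) = 9.4 servings → $6.58.
tofu only: max(47/13, 409/128) = 3.615 servings → $4.16.
avocado only: max(47/2, 409/25) = 23.5 servings → $18.80.
kidney beans + hummus with both tight: 0.4333 servings and 8.533 servings → $6.30.
kidney beans + tofu with both tight: 0.8893 servings and 2.931 servings → $4.04.
kidney beans + avocado with both tight: 2.052 servings and 13.24 servings → $12.13.
hummus + tofu: intersection lies outside the first quadrant.
hummus + avocado: the both-tight solution has a negative serving — not a feasible corner.
tofu + avocado: intersection lies outside the first quadrant.
Cheapest feasible corner: $4.04.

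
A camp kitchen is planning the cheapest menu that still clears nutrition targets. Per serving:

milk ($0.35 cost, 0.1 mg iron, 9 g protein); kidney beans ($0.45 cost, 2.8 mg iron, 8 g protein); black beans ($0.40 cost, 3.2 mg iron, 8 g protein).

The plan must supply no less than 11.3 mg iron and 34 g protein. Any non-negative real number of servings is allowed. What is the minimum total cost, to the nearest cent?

$1.63

milk only: max(11.3/0.1, 34/9) = 113 servings → $39.55.
kidney beans only: max(11.3/2.8, 34/8) = 4.25 servings → $1.91.
black beans only: max(11.3/3.2, 34/8) = 4.25 servings → $1.70.
milk + kidney beans with both tight: 0.1967 servings and 4.029 servings → $1.88.
milk + black beans with both tight: 0.6571 servings and 3.511 servings → $1.63.
kidney beans + black beans: intersection lies outside the first quadrant.
So the least-cost plan costs $1.63.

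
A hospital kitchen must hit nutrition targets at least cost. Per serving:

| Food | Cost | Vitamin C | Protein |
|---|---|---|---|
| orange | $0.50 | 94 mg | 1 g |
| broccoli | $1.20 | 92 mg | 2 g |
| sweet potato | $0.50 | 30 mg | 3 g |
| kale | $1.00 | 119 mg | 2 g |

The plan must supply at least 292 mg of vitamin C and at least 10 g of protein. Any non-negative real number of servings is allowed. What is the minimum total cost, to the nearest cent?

An LP optimum is at a vertex; with two nutrient constraints at most two foods are used. Check each candidate.
orange only: max(292/94, 10/1) = 10 servings → $5.00.
broccoli only: max(292/92, 10/2) = 5 servings → $6.00.
sweet potato only: max(292/30, 10/3) = 9.733 servings → $4.87.
kale only: max(292/119, 10/2) = 5 servings → $5.00.
orange + broccoli: the both-tight solution has a negative serving — not a feasible corner.
orange + sweet potato with both tight: 2.286 servings and 2.571 servings → $2.43.
orange + kale: the both-tight solution has a negative serving — not a feasible corner.
broccoli + sweet potato with both tight: 2.667 servings and 1.556 servings → $3.98.
broccoli + kale: intersection lies outside the first quadrant.
sweet potato + kale with both tight: 2.04 servings and 1.939 servings → $2.96.
So the least-cost plan costs $2.43.

$2.43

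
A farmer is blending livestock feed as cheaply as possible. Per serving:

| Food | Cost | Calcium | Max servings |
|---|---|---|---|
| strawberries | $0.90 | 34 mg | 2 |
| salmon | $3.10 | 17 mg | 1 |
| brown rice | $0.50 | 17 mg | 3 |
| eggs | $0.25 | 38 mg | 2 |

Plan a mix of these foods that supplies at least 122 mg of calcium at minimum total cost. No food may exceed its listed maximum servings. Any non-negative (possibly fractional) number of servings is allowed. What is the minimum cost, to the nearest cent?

$1.72

Cost per mg of calcium: eggs $0.0066, strawberries $0.0265, brown rice $0.0294, salmon $0.1824.
Take 2 servings of eggs: +76.0 mg calcium for $0.50 (total $0.50, still need 46.0 mg).
Take 1.353 servings of strawberries: +46.0 mg calcium for $1.22 (total $1.72, still need 0.0 mg).
Filling from the cheapest source first is optimal under one linear minimum: $1.72.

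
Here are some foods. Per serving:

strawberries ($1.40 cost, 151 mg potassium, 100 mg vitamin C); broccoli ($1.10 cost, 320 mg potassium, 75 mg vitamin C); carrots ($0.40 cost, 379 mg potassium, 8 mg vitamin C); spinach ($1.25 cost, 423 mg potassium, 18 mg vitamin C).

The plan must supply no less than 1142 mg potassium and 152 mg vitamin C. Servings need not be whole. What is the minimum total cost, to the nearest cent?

$2.63

Compare the cost at each extreme point of the feasible region.
strawberries only: max(1142/151, 152/100) = 7.563 servings → $10.59.
broccoli only: max(1142/320, 152/75) = 3.569 servings → $3.93.
carrots only: max(1142/379, 152/8) = 19 servings → $7.60.
spinach only: max(1142/423, 152/18) = 8.444 servings → $10.56.
strawberries + broccoli: the both-tight solution has a negative serving — not a feasible corner.
strawberries + carrots with both tight: 1.321 servings and 2.487 servings → $2.84.
strawberries + spinach with both tight: 1.105 servings and 2.305 servings → $4.43.
broccoli + carrots with both tight: 1.874 servings and 1.431 servings → $2.63.
broccoli + spinach with both tight: 1.685 servings and 1.425 servings → $3.63.
carrots + spinach: intersection lies outside the first quadrant.
So the least-cost plan costs $2.63.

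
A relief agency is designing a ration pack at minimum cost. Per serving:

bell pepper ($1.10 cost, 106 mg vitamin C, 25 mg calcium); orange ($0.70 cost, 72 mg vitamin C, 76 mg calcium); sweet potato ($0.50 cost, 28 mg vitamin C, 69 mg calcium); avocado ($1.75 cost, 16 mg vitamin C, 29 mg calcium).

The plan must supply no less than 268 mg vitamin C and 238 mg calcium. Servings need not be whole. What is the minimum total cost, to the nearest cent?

bell pepper only: max(268/106, 238/25) = 9.52 servings → $10.47.
orange only: max(268/72, 238/76) = 3.722 servings → $2.61.
sweet potato only: max(268/28, 238/69) = 9.571 servings → $4.79.
avocado only: max(268/16, 238/29) = 16.75 servings → $29.31.
bell pepper + orange with both tight: 0.5166 servings and 2.962 servings → $2.64.
bell pepper + sweet potato with both tight: 1.788 servings and 2.801 servings → $3.37.
bell pepper + avocado with both tight: 1.482 servings and 6.929 servings → $13.76.
orange + sweet potato: the both-tight solution has a negative serving — not a feasible corner.
orange + avocado: the both-tight solution has a negative serving — not a feasible corner.
sweet potato + avocado: the both-tight solution has a negative serving — not a feasible corner.
So the least-cost plan costs $2.61.

$2.61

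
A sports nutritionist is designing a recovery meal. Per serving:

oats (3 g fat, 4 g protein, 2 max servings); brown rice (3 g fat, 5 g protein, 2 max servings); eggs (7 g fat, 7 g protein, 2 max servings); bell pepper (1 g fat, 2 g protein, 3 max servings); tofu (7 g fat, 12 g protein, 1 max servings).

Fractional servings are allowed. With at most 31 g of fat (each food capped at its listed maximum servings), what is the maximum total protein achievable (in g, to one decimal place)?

45.0 g

Protein per g fat: bell pepper 2, tofu 1.714, brown rice 1.667, oats 1.333, eggs 1.
Take 3 servings of bell pepper: uses 3 g fat, +6.0 g protein (running total 6.0 g).
Take 1 serving of tofu: uses 7 g fat, +12.0 g protein (running total 18.0 g).
Take 2 servings of brown rice: uses 6 g fat, +10.0 g protein (running total 28.0 g).
Take 2 servings of oats: uses 6 g fat, +8.0 g protein (running total 36.0 g).
Take 1.286 servings of eggs: uses 9 g fat, +9.0 g protein (running total 45.0 g).
Greedy by best ratio exhausts the fat allowance optimally: 45.0 g.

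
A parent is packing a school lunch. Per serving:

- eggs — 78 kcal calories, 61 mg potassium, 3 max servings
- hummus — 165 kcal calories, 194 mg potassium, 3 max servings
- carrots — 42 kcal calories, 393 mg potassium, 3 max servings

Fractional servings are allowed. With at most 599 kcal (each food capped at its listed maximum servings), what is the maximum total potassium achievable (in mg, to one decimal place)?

1735.1 mg

Potassium per kcal: carrots 9.357, hummus 1.176, eggs 0.7821.
Take 3 servings of carrots: uses 126 kcal, +1179.0 mg potassium (running total 1179.0 mg).
Take 2.867 servings of hummus: uses 473 kcal, +556.1 mg potassium (running total 1735.1 mg).
Filling greedily by potassium-per-kcal is optimal for one linear limit, giving 1735.1 mg.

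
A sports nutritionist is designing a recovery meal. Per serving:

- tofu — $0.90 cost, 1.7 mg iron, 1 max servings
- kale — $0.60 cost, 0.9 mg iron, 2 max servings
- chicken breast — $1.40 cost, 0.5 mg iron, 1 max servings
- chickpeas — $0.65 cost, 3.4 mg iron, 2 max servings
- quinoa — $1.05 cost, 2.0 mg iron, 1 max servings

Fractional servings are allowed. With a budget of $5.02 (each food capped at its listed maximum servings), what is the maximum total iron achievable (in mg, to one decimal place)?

Iron per dollar: chickpeas 5.231, quinoa 1.905, tofu 1.889, kale 1.5, chicken breast 0.3571.
Take 2 servings of chickpeas: spends $1.30, +6.8 mg iron (running total 6.8 mg).
Take 1 serving of quinoa: spends $1.05, +2.0 mg iron (running total 8.8 mg).
Take 1 serving of tofu: spends $0.90, +1.7 mg iron (running total 10.5 mg).
Take 2 servings of kale: spends $1.20, +1.8 mg iron (running total 12.3 mg).
Take 0.4071 servings of chicken breast: spends $0.57, +0.2 mg iron (running total 12.5 mg).
Greedy by best ratio exhausts the cost allowance optimally: 12.5 mg.

12.5 mg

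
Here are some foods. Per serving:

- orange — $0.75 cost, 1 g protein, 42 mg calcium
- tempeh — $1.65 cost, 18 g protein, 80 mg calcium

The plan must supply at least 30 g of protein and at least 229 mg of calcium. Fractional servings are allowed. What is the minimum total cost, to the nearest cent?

$4.43

A basic optimal solution has at most two foods positive. Try each food alone and each pair with both targets met exactly.
orange only: max(30/1, 229/42) = 30 servings → $22.50.
tempeh only: max(30/18, 229/80) = 2.862 servings → $4.72.
orange + tempeh with both tight: 2.547 servings and 1.525 servings → $4.43.
So the least-cost plan costs $4.43.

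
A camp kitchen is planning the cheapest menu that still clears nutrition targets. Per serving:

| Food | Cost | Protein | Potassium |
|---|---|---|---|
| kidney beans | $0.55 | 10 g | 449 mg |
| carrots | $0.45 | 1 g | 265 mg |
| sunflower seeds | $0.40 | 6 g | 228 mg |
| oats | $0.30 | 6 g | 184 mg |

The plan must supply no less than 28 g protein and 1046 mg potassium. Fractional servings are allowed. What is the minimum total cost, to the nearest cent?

$1.47

At the optimum either one food covers both requirements or two foods hit both targets exactly; no other combination can be cheaper.
kidney beans only: max(28/10, 1046/449) = 2.8 servings → $1.54.
carrots only: max(28/1, 1046/265) = 28 servings → $12.60.
sunflower seeds only: max(28/6, 1046/228) = 4.667 servings → $1.87.
oats only: max(28/6, 1046/184) = 5.685 servings → $1.71.
kidney beans + carrots with both targets exact would need a negative amount; discard.
kidney beans + sunflower seeds: intersection lies outside the first quadrant.
kidney beans + oats with both tight: 1.316 servings and 2.473 servings → $1.47.
carrots + sunflower seeds: intersection lies outside the first quadrant.
carrots + oats with both tight: 0.7994 servings and 4.533 servings → $1.72.
sunflower seeds + oats with both tight: 4.258 servings and 0.4091 servings → $1.83.
So the least-cost plan costs $1.47.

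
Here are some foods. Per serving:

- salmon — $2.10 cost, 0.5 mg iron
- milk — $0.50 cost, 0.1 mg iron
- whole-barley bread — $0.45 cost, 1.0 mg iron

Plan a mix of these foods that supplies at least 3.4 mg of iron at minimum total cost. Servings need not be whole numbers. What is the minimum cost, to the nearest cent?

$1.53

Cost per mg of iron: whole-barley bread $0.4500, salmon $4.2000, milk $5.0000.
With no serving limits, use only whole-barley bread: 3.4 mg / 1.0 mg = 3.4 servings × $0.45 = $1.53.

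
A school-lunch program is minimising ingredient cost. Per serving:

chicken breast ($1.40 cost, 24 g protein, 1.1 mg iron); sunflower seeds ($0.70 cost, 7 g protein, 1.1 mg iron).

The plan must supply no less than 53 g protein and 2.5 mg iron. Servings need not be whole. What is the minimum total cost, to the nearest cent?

The cheapest plan sits at a corner of the feasible region — with two constraints it uses at most two foods.
chicken breast only: max(53/24, 2.5/1.1) = 2.273 servings → $3.18.
sunflower seeds only: max(53/7, 2.5/1.1) = 7.571 servings → $5.30.
chicken breast + sunflower seeds with both tight: 2.182 servings and 0.09091 servings → $3.12.
The minimum over all feasible corners is $3.12.

$3.12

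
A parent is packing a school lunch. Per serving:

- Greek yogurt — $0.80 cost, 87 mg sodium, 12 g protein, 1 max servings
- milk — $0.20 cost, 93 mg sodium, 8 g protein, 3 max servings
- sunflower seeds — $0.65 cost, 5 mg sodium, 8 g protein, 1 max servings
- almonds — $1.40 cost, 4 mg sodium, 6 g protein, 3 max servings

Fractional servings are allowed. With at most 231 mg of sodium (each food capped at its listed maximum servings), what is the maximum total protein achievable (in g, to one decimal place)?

48.9 g

Protein per mg sodium: sunflower seeds 1.6, almonds 1.5, Greek yogurt 0.1379, milk 0.08602.
Take 1 serving of sunflower seeds: uses 5 mg sodium, +8.0 g protein (running total 8.0 g).
Take 3 servings of almonds: uses 12 mg sodium, +18.0 g protein (running total 26.0 g).
Take 1 serving of Greek yogurt: uses 87 mg sodium, +12.0 g protein (running total 38.0 g).
Take 1.366 servings of milk: uses 127 mg sodium, +10.9 g protein (running total 48.9 g).
Filling greedily by protein-per-mg sodium is optimal for one linear limit, giving 48.9 g.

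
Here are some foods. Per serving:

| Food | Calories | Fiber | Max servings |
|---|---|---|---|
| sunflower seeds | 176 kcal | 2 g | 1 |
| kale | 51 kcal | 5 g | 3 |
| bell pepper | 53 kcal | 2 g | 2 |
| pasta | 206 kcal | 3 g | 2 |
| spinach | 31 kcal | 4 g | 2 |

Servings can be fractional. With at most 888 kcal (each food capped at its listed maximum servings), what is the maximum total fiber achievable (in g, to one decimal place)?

34.8 g

Fiber per kcal: spinach 0.129, kale 0.09804, bell pepper 0.03774, pasta 0.01456, sunflower seeds 0.01136.
Take 2 servings of spinach: uses 62 kcal, +8.0 g fiber (running total 8.0 g).
Take 3 servings of kale: uses 153 kcal, +15.0 g fiber (running total 23.0 g).
Take 2 servings of bell pepper: uses 106 kcal, +4.0 g fiber (running total 27.0 g).
Take 2 servings of pasta: uses 412 kcal, +6.0 g fiber (running total 33.0 g).
Take 0.8807 servings of sunflower seeds: uses 155 kcal, +1.8 g fiber (running total 34.8 g).
Greedy by best ratio exhausts the calories allowance optimally: 34.8 g.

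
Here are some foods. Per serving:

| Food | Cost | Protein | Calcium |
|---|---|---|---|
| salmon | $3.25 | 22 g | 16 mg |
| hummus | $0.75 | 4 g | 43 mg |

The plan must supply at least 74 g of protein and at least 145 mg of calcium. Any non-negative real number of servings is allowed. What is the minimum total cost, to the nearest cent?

Check every corner: each single food scaled to meet both minima, and each pair solved so both constraints bind.
salmon only: max(74/22, 145/16) = 9.062 servings → $29.45.
hummus only: max(74/4, 145/43) = 18.5 servings → $13.88.
salmon + hummus with both tight: 2.95 servings and 2.274 servings → $11.29.
So the least-cost plan costs $11.29.

$11.29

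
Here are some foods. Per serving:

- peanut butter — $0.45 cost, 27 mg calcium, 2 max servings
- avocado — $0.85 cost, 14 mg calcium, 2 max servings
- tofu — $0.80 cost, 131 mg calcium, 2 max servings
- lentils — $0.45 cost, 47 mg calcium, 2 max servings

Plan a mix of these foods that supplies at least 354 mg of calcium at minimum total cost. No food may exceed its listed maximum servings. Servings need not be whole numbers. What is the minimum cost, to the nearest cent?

Cost per mg of calcium: tofu $0.0061, lentils $0.0096, peanut butter $0.0167, avocado $0.0607.
Take 2 servings of tofu: +262.0 mg calcium for $1.60 (total $1.60, still need 92.0 mg).
Take 1.957 servings of lentils: +92.0 mg calcium for $0.88 (total $2.48, still need 0.0 mg).
Filling from the cheapest source first is optimal under one linear minimum: $2.48.

$2.48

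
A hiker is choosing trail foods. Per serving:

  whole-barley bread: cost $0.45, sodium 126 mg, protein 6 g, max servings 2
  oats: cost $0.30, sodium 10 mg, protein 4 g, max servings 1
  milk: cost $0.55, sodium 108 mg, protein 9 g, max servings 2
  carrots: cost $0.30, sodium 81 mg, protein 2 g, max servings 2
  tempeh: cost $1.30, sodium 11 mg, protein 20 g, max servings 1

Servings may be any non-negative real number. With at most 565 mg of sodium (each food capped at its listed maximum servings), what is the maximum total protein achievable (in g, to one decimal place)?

Protein per mg sodium: tempeh 1.818, oats 0.4, milk 0.08333, whole-barley bread 0.04762, carrots 0.02469.
Take 1 serving of tempeh: uses 11 mg sodium, +20.0 g protein (running total 20.0 g).
Take 1 serving of oats: uses 10 mg sodium, +4.0 g protein (running total 24.0 g).
Take 2 servings of milk: uses 216 mg sodium, +18.0 g protein (running total 42.0 g).
Take 2 servings of whole-barley bread: uses 252 mg sodium, +12.0 g protein (running total 54.0 g).
Take 0.9383 servings of carrots: uses 76 mg sodium, +1.9 g protein (running total 55.9 g).
Filling greedily by protein-per-mg sodium is optimal for one linear limit, giving 55.9 g.

55.9 g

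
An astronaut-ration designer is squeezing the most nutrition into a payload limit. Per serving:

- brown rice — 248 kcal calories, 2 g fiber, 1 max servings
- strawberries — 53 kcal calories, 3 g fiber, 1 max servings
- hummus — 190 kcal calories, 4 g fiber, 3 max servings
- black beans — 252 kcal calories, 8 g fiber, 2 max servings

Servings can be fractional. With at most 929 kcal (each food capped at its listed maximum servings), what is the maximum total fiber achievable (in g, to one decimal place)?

26.8 g

Fiber per kcal: strawberries 0.0566, black beans 0.03175, hummus 0.02105, brown rice 0.008065.
Take 1 serving of strawberries: uses 53 kcal, +3.0 g fiber (running total 3.0 g).
Take 2 servings of black beans: uses 504 kcal, +16.0 g fiber (running total 19.0 g).
Take 1.958 servings of hummus: uses 372 kcal, +7.8 g fiber (running total 26.8 g).
Greedy by best ratio exhausts the calories allowance optimally: 26.8 g.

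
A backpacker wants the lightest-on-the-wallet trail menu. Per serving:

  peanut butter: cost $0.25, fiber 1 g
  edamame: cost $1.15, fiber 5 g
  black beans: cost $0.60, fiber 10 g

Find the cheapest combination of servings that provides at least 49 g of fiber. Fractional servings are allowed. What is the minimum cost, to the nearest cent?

$2.94

Cost per g of fiber: black beans $0.0600, edamame $0.2300, peanut butter $0.2500.
With no serving limits, use only black beans: 49 g / 10 g = 4.9 servings × $0.60 = $2.94.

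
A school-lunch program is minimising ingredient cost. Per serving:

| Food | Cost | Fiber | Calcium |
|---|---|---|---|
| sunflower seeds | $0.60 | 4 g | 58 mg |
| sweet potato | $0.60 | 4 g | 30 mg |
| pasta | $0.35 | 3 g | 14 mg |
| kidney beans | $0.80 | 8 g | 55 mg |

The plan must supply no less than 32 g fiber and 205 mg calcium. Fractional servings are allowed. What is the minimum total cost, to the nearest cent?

Two binding constraints pin down two serving amounts, so the optimal mix uses at most two foods. The candidates are each food alone (scaled to the tighter of fiber/calcium) and each pair with both constraints tight.
sunflower seeds only: max(32/4, 205/58) = 8 servings → $4.80.
sweet potato only: max(32/4, 205/30) = 8 servings → $4.80.
pasta only: max(32/3, 205/14) = 14.64 servings → $5.12.
kidney beans only: max(32/8, 205/55) = 4 servings → $3.20.
sunflower seeds + sweet potato with both targets exact would need a negative amount; discard.
sunflower seeds + pasta with both tight: 1.415 servings and 8.78 servings → $3.92.
sunflower seeds + kidney beans: the both-tight solution has a negative serving — not a feasible corner.
sweet potato + pasta with both tight: 4.912 servings and 4.118 servings → $4.39.
sweet potato + kidney beans: the both-tight solution has a negative serving — not a feasible corner.
pasta + kidney beans with both tight: 2.264 servings and 3.151 servings → $3.31.
Cheapest feasible corner: $3.20.

$3.20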